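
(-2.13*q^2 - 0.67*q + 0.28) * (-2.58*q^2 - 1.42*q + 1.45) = 5.4954*q^4 + 4.7532*q^3 - 2.8595*q^2 - 1.3691*q + 0.406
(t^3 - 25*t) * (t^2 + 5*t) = t^5 + 5*t^4 - 25*t^3 - 125*t^2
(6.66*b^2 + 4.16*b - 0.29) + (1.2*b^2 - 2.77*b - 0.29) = 7.86*b^2 + 1.39*b - 0.58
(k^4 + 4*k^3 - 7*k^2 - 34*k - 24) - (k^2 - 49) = k^4 + 4*k^3 - 8*k^2 - 34*k + 25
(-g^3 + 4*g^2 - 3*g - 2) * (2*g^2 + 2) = -2*g^5 + 8*g^4 - 8*g^3 + 4*g^2 - 6*g - 4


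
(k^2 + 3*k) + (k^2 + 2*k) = 2*k^2 + 5*k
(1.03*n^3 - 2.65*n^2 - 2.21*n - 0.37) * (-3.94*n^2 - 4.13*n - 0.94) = -4.0582*n^5 + 6.1871*n^4 + 18.6837*n^3 + 13.0761*n^2 + 3.6055*n + 0.3478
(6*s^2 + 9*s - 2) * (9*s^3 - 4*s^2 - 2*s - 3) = 54*s^5 + 57*s^4 - 66*s^3 - 28*s^2 - 23*s + 6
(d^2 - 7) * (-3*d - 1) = -3*d^3 - d^2 + 21*d + 7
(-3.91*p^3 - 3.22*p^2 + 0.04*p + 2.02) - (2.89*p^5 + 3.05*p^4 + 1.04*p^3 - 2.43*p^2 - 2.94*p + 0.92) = -2.89*p^5 - 3.05*p^4 - 4.95*p^3 - 0.79*p^2 + 2.98*p + 1.1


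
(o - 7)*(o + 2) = o^2 - 5*o - 14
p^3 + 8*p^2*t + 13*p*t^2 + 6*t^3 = (p + t)^2*(p + 6*t)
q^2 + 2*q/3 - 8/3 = (q - 4/3)*(q + 2)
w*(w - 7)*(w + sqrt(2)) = w^3 - 7*w^2 + sqrt(2)*w^2 - 7*sqrt(2)*w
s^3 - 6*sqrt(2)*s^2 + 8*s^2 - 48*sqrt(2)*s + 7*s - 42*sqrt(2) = (s + 1)*(s + 7)*(s - 6*sqrt(2))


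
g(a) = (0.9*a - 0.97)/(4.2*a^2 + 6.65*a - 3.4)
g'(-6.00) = -0.02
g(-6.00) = -0.06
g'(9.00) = -0.00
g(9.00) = 0.02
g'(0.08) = 0.50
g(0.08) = 0.32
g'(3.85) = -0.00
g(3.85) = 0.03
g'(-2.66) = -0.60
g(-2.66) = -0.39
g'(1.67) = 0.02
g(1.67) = 0.03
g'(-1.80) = -7.58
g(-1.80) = 1.47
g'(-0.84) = -0.17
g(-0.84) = 0.29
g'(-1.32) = -0.59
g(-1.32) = 0.44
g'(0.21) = 1.49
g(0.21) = 0.43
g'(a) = (-8.4*a - 6.65)*(0.9*a - 0.97)/(4.2*a^2 + 6.65*a - 3.4)^2 + 0.9/(4.2*a^2 + 6.65*a - 3.4) = (-3.78*a^2 + 8.148*a + 3.3905)/(17.64*a^4 + 55.86*a^3 + 15.6625*a^2 - 45.22*a + 11.56)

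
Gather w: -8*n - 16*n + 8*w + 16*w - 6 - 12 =-24*n + 24*w - 18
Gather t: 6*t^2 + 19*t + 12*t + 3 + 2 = 6*t^2 + 31*t + 5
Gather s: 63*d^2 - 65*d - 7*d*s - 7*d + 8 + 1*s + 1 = 63*d^2 - 72*d + s*(1 - 7*d) + 9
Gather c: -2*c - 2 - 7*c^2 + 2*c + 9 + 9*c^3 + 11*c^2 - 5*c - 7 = 9*c^3 + 4*c^2 - 5*c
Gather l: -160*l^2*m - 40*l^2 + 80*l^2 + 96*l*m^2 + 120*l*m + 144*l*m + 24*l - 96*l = l^2*(40 - 160*m) + l*(96*m^2 + 264*m - 72)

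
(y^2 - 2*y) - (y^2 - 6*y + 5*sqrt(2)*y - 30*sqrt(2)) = -5*sqrt(2)*y + 4*y + 30*sqrt(2)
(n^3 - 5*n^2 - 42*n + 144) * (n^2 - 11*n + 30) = n^5 - 16*n^4 + 43*n^3 + 456*n^2 - 2844*n + 4320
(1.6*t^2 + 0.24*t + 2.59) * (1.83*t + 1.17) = 2.928*t^3 + 2.3112*t^2 + 5.0205*t + 3.0303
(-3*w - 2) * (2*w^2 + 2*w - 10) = -6*w^3 - 10*w^2 + 26*w + 20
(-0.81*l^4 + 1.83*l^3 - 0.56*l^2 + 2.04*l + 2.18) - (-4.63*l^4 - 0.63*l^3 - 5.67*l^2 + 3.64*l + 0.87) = 3.82*l^4 + 2.46*l^3 + 5.11*l^2 - 1.6*l + 1.31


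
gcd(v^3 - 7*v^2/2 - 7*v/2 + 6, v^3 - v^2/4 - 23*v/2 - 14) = v - 4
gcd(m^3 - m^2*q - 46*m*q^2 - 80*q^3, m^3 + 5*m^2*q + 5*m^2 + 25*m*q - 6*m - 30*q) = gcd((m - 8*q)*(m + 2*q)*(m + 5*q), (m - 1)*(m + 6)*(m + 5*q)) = m + 5*q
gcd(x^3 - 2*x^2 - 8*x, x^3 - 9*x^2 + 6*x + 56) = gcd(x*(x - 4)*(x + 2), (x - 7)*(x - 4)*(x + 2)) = x^2 - 2*x - 8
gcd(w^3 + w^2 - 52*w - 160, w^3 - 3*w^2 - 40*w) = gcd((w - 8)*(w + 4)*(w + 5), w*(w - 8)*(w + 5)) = w^2 - 3*w - 40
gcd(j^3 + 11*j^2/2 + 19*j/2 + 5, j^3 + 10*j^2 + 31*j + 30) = j + 2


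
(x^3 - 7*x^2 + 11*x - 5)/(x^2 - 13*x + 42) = (x^3 - 7*x^2 + 11*x - 5)/(x^2 - 13*x + 42)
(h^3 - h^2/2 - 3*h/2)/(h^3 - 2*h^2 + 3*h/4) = 2*(h + 1)/(2*h - 1)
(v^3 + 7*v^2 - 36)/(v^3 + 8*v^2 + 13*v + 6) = (v^2 + v - 6)/(v^2 + 2*v + 1)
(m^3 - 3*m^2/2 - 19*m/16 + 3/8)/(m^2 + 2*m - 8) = (m^2 + m/2 - 3/16)/(m + 4)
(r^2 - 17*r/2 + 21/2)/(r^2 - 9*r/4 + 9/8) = 4*(r - 7)/(4*r - 3)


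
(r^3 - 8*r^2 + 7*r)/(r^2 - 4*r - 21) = r*(r - 1)/(r + 3)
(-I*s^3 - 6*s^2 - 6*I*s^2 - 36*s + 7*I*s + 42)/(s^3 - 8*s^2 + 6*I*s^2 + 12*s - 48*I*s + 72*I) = (-I*s^3 + s^2*(-6 - 6*I) + s*(-36 + 7*I) + 42)/(s^3 + s^2*(-8 + 6*I) + s*(12 - 48*I) + 72*I)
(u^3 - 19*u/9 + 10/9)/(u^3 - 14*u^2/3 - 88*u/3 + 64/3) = (3*u^2 + 2*u - 5)/(3*(u^2 - 4*u - 32))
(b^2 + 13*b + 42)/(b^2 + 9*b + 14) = (b + 6)/(b + 2)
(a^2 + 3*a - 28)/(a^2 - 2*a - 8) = (a + 7)/(a + 2)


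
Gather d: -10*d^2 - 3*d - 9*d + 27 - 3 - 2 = -10*d^2 - 12*d + 22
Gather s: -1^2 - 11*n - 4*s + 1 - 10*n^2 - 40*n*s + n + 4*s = -10*n^2 - 40*n*s - 10*n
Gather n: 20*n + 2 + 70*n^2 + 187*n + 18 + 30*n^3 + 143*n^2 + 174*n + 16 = 30*n^3 + 213*n^2 + 381*n + 36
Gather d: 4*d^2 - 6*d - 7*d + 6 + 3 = 4*d^2 - 13*d + 9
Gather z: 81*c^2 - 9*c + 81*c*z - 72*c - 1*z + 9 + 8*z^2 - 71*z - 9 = 81*c^2 - 81*c + 8*z^2 + z*(81*c - 72)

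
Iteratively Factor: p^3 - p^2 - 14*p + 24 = (p + 4)*(p^2 - 5*p + 6) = (p - 2)*(p + 4)*(p - 3)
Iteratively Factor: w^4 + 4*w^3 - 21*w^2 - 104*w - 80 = (w + 4)*(w^3 - 21*w - 20) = (w - 5)*(w + 4)*(w^2 + 5*w + 4) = (w - 5)*(w + 4)^2*(w + 1)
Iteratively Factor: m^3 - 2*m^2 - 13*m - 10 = (m - 5)*(m^2 + 3*m + 2) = (m - 5)*(m + 1)*(m + 2)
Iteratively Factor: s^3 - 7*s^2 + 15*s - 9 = (s - 3)*(s^2 - 4*s + 3) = (s - 3)*(s - 1)*(s - 3)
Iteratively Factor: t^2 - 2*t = (t - 2)*(t)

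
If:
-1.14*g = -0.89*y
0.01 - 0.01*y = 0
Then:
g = 0.78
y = 1.00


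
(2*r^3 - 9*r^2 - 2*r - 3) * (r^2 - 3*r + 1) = 2*r^5 - 15*r^4 + 27*r^3 - 6*r^2 + 7*r - 3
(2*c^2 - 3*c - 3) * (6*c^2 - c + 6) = 12*c^4 - 20*c^3 - 3*c^2 - 15*c - 18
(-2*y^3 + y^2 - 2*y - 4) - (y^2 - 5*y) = -2*y^3 + 3*y - 4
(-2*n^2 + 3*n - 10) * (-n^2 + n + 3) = 2*n^4 - 5*n^3 + 7*n^2 - n - 30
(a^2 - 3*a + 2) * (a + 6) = a^3 + 3*a^2 - 16*a + 12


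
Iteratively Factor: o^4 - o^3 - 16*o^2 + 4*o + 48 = (o + 3)*(o^3 - 4*o^2 - 4*o + 16) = (o - 2)*(o + 3)*(o^2 - 2*o - 8) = (o - 2)*(o + 2)*(o + 3)*(o - 4)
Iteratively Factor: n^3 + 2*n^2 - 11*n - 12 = (n - 3)*(n^2 + 5*n + 4) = (n - 3)*(n + 1)*(n + 4)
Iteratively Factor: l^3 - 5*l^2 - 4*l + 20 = (l + 2)*(l^2 - 7*l + 10) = (l - 5)*(l + 2)*(l - 2)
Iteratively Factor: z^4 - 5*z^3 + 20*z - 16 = (z - 4)*(z^3 - z^2 - 4*z + 4) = (z - 4)*(z - 1)*(z^2 - 4) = (z - 4)*(z - 2)*(z - 1)*(z + 2)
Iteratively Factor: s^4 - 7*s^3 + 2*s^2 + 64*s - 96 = (s - 2)*(s^3 - 5*s^2 - 8*s + 48) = (s - 2)*(s + 3)*(s^2 - 8*s + 16) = (s - 4)*(s - 2)*(s + 3)*(s - 4)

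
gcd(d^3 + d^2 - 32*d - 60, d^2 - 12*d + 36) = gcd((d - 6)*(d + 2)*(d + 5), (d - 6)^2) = d - 6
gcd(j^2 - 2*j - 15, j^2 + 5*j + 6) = j + 3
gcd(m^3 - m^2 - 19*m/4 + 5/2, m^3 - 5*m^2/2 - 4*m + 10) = m^2 - m/2 - 5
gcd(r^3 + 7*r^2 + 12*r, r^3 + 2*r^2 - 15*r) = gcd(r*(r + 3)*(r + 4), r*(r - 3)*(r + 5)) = r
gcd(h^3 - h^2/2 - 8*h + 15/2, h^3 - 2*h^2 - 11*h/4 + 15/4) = h^2 - 7*h/2 + 5/2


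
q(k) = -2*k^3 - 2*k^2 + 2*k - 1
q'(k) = -6*k^2 - 4*k + 2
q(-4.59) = 141.09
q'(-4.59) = -106.05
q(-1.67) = -0.60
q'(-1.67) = -8.05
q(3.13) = -75.66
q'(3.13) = -69.30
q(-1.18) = -2.86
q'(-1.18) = -1.63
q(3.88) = -140.17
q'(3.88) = -103.85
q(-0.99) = -3.00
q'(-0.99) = 0.08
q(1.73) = -13.88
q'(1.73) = -22.88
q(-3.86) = 76.51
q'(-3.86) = -71.96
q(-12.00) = 3143.00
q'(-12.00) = -814.00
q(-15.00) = 6269.00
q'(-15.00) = -1288.00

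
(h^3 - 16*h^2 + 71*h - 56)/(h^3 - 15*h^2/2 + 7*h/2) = 2*(h^2 - 9*h + 8)/(h*(2*h - 1))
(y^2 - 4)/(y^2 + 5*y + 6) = (y - 2)/(y + 3)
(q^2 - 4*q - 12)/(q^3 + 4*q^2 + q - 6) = (q - 6)/(q^2 + 2*q - 3)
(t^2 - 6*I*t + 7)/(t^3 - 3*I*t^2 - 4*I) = (t - 7*I)/(t^2 - 4*I*t - 4)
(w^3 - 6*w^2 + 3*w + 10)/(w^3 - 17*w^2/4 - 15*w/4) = 4*(w^2 - w - 2)/(w*(4*w + 3))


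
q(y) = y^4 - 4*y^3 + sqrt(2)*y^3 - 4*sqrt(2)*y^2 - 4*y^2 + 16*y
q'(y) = 4*y^3 - 12*y^2 + 3*sqrt(2)*y^2 - 8*sqrt(2)*y - 8*y + 16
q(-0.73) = -15.54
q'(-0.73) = 24.41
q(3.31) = -26.58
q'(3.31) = 12.14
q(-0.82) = -17.74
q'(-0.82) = 24.42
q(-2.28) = -29.01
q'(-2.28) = -27.70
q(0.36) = 4.40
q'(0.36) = 8.23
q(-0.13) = -2.24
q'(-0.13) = 18.37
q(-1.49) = -31.80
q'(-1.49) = 14.32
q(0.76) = 5.78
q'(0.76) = -1.40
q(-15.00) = 56939.24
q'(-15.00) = -14939.70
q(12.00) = 15069.17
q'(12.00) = 5579.18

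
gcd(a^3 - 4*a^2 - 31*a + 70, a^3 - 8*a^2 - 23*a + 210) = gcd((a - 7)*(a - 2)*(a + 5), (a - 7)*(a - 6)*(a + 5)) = a^2 - 2*a - 35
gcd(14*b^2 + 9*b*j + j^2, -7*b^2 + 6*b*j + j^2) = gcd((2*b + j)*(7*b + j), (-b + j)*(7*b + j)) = 7*b + j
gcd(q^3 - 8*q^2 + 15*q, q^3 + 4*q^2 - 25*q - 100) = q - 5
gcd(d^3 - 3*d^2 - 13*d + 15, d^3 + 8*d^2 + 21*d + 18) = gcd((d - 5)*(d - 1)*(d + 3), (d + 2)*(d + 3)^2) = d + 3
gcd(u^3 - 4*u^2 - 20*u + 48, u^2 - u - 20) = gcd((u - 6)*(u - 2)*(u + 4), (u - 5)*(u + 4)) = u + 4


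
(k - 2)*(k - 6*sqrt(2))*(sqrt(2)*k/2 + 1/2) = sqrt(2)*k^3/2 - 11*k^2/2 - sqrt(2)*k^2 - 3*sqrt(2)*k + 11*k + 6*sqrt(2)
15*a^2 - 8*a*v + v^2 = (-5*a + v)*(-3*a + v)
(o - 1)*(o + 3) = o^2 + 2*o - 3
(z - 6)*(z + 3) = z^2 - 3*z - 18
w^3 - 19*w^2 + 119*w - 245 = (w - 7)^2*(w - 5)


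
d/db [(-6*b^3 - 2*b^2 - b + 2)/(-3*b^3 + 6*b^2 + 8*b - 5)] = (-42*b^4 - 102*b^3 + 98*b^2 - 4*b - 11)/(9*b^6 - 36*b^5 - 12*b^4 + 126*b^3 + 4*b^2 - 80*b + 25)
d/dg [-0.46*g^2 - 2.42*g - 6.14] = -0.92*g - 2.42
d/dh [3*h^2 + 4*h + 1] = 6*h + 4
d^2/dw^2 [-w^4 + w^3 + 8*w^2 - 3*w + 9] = -12*w^2 + 6*w + 16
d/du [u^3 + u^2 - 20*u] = 3*u^2 + 2*u - 20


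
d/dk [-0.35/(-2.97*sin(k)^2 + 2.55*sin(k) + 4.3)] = (0.8925 - 2.079*sin(k))*cos(k)/(-2.97*sin(k)^2 + 2.55*sin(k) + 4.3)^2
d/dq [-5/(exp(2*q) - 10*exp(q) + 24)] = 10*(exp(q) - 5)*exp(q)/(exp(2*q) - 10*exp(q) + 24)^2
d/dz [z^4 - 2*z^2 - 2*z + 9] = 4*z^3 - 4*z - 2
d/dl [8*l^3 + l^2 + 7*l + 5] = 24*l^2 + 2*l + 7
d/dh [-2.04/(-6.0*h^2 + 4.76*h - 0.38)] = (9.7104 - 24.48*h)/(6.0*h^2 - 4.76*h + 0.38)^2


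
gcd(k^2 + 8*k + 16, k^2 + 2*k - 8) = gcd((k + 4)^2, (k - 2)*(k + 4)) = k + 4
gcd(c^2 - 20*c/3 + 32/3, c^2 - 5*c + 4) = c - 4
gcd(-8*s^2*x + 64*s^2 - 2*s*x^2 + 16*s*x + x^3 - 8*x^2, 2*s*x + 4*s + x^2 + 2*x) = 2*s + x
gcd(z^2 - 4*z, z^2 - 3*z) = z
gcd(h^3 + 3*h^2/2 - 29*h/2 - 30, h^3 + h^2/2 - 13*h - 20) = h^2 - 3*h/2 - 10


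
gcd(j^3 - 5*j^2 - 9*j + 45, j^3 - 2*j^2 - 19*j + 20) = j - 5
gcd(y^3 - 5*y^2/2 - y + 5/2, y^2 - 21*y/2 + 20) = y - 5/2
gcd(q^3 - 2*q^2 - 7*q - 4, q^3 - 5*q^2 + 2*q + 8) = q^2 - 3*q - 4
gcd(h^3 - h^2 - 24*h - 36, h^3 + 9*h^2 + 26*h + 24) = h^2 + 5*h + 6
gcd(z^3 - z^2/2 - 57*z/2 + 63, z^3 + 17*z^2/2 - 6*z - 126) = z^2 + 5*z/2 - 21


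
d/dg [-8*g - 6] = -8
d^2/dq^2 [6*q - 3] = 0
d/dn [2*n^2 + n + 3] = 4*n + 1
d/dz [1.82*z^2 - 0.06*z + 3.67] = 3.64*z - 0.06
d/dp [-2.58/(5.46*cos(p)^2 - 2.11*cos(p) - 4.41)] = (5.4438 - 28.1736*cos(p))*sin(p)/(-5.46*cos(p)^2 + 2.11*cos(p) + 4.41)^2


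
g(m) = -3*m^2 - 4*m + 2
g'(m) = -6*m - 4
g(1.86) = -15.82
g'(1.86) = -15.16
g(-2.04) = -2.32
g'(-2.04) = 8.24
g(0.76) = -2.77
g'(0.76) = -8.56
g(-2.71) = -9.19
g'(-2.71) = 12.26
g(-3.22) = -16.23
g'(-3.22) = 15.32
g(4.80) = -86.32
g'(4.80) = -32.80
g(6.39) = -146.06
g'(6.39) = -42.34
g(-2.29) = -4.57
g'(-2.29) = 9.74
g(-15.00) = -613.00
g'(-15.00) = 86.00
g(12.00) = -478.00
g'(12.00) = -76.00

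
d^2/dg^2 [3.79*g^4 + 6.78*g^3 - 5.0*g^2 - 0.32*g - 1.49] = 45.48*g^2 + 40.68*g - 10.0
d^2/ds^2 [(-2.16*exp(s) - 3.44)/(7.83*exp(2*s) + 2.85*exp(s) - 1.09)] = (-132.427224*exp(4*s) - 795.408984*exp(3*s) - 340.905672*exp(2*s) - 152.088912*exp(s) - 13.252656)*exp(s)/(480.048687*exp(6*s) + 524.191095*exp(5*s) - 9.68257800000001*exp(4*s) - 122.794245*exp(3*s) + 1.347894*exp(2*s) + 10.158255*exp(s) - 1.295029)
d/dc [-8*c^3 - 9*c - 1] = -24*c^2 - 9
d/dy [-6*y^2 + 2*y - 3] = 2 - 12*y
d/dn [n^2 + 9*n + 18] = 2*n + 9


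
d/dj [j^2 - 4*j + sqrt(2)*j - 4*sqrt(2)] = 2*j - 4 + sqrt(2)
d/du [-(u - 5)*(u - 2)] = 7 - 2*u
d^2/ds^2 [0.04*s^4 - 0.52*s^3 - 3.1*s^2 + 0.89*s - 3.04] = 0.48*s^2 - 3.12*s - 6.2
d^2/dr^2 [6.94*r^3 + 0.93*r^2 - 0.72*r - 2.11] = 41.64*r + 1.86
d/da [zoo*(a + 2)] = zoo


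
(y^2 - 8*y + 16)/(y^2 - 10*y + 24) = (y - 4)/(y - 6)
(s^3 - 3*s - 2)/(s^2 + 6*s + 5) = (s^2 - s - 2)/(s + 5)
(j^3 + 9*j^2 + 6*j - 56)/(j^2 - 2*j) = j + 11 + 28/j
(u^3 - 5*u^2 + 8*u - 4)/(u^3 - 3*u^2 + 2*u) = (u - 2)/u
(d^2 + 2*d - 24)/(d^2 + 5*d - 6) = (d - 4)/(d - 1)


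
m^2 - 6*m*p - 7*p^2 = (m - 7*p)*(m + p)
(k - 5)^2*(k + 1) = k^3 - 9*k^2 + 15*k + 25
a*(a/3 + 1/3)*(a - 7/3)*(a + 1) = a^4/3 - a^3/9 - 11*a^2/9 - 7*a/9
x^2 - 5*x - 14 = (x - 7)*(x + 2)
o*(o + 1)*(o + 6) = o^3 + 7*o^2 + 6*o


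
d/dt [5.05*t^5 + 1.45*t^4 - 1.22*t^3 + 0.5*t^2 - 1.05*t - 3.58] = 25.25*t^4 + 5.8*t^3 - 3.66*t^2 + 1.0*t - 1.05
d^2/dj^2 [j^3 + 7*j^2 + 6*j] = 6*j + 14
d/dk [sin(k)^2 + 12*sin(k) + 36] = 2*(sin(k) + 6)*cos(k)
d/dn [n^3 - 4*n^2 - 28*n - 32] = 3*n^2 - 8*n - 28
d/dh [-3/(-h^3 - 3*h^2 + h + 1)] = 3*(-3*h^2 - 6*h + 1)/(h^3 + 3*h^2 - h - 1)^2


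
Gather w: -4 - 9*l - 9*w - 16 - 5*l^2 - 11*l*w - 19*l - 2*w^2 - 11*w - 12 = -5*l^2 - 28*l - 2*w^2 + w*(-11*l - 20) - 32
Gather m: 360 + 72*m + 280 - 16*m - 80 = 56*m + 560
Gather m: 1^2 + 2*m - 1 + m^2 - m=m^2 + m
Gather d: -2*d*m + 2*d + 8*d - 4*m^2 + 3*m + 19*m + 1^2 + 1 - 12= d*(10 - 2*m) - 4*m^2 + 22*m - 10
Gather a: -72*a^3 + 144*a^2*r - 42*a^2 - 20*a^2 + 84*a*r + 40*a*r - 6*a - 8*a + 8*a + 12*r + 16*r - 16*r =-72*a^3 + a^2*(144*r - 62) + a*(124*r - 6) + 12*r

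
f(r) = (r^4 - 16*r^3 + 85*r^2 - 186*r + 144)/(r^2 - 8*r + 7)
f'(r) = (8 - 2*r)*(r^4 - 16*r^3 + 85*r^2 - 186*r + 144)/(r^2 - 8*r + 7)^2 + (4*r^3 - 48*r^2 + 170*r - 186)/(r^2 - 8*r + 7) = 2*(r^5 - 20*r^4 + 142*r^3 - 415*r^2 + 451*r - 75)/(r^4 - 16*r^3 + 78*r^2 - 112*r + 49)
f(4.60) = 2.62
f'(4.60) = 3.87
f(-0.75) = 24.95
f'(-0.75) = -7.75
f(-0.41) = 22.56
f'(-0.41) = -6.23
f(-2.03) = 37.38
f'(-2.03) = -11.39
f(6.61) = 38.17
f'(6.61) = 93.03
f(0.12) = 20.30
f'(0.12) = -1.45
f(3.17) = 0.02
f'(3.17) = 0.24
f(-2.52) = 43.24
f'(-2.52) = -12.52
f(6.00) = 14.40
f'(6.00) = 17.52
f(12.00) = 58.91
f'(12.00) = 16.57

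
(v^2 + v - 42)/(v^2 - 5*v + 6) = (v^2 + v - 42)/(v^2 - 5*v + 6)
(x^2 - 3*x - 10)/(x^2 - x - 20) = (x + 2)/(x + 4)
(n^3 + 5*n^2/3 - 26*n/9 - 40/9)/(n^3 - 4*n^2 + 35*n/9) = (3*n^2 + 10*n + 8)/(n*(3*n - 7))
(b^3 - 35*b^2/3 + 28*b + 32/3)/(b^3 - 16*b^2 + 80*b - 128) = (b + 1/3)/(b - 4)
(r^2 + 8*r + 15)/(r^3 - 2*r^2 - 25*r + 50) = (r + 3)/(r^2 - 7*r + 10)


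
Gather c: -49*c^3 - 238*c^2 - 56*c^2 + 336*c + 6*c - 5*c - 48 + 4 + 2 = -49*c^3 - 294*c^2 + 337*c - 42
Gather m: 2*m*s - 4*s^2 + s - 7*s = 2*m*s - 4*s^2 - 6*s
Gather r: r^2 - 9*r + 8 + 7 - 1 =r^2 - 9*r + 14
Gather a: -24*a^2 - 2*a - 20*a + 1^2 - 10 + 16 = -24*a^2 - 22*a + 7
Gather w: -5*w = -5*w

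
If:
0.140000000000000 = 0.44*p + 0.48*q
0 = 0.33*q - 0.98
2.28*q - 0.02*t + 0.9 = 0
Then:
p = -2.92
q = 2.97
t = 383.55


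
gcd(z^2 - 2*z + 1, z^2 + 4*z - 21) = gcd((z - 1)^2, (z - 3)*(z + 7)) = 1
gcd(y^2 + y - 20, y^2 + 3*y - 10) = y + 5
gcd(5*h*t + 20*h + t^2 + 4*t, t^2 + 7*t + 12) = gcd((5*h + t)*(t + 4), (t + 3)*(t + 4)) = t + 4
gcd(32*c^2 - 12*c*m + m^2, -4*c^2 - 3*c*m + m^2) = 4*c - m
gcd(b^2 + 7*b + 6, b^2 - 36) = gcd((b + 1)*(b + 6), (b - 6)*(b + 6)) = b + 6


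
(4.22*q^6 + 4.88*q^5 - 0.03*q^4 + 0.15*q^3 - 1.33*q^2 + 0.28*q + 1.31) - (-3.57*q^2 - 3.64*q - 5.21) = 4.22*q^6 + 4.88*q^5 - 0.03*q^4 + 0.15*q^3 + 2.24*q^2 + 3.92*q + 6.52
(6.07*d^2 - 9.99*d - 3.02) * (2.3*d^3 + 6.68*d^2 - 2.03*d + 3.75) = 13.961*d^5 + 17.5706*d^4 - 86.0013*d^3 + 22.8686*d^2 - 31.3319*d - 11.325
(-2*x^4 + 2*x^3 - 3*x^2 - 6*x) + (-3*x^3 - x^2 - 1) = -2*x^4 - x^3 - 4*x^2 - 6*x - 1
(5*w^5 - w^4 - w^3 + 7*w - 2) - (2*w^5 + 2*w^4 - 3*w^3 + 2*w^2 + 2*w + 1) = 3*w^5 - 3*w^4 + 2*w^3 - 2*w^2 + 5*w - 3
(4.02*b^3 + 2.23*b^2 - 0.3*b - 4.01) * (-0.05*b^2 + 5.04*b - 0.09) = -0.201*b^5 + 20.1493*b^4 + 10.8924*b^3 - 1.5122*b^2 - 20.1834*b + 0.3609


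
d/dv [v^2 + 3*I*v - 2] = 2*v + 3*I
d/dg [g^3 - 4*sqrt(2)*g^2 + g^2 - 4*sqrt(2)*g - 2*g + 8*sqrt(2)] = 3*g^2 - 8*sqrt(2)*g + 2*g - 4*sqrt(2) - 2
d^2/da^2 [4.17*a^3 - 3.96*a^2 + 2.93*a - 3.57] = 25.02*a - 7.92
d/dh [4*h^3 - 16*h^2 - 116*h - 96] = 12*h^2 - 32*h - 116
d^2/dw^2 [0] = 0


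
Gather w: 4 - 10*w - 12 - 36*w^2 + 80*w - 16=-36*w^2 + 70*w - 24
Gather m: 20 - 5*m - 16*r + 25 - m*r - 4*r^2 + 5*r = m*(-r - 5) - 4*r^2 - 11*r + 45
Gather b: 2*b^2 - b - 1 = 2*b^2 - b - 1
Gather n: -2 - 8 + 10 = 0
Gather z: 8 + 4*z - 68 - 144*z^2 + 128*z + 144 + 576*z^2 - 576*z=432*z^2 - 444*z + 84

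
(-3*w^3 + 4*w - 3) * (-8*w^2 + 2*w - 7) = 24*w^5 - 6*w^4 - 11*w^3 + 32*w^2 - 34*w + 21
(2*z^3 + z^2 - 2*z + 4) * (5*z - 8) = 10*z^4 - 11*z^3 - 18*z^2 + 36*z - 32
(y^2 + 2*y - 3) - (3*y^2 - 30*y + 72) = -2*y^2 + 32*y - 75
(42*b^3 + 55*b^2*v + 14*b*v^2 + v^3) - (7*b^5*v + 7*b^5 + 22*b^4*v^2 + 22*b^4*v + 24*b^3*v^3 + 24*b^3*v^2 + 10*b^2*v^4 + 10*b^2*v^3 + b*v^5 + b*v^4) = -7*b^5*v - 7*b^5 - 22*b^4*v^2 - 22*b^4*v - 24*b^3*v^3 - 24*b^3*v^2 + 42*b^3 - 10*b^2*v^4 - 10*b^2*v^3 + 55*b^2*v - b*v^5 - b*v^4 + 14*b*v^2 + v^3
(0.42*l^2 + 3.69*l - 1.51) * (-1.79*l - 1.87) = -0.7518*l^3 - 7.3905*l^2 - 4.1974*l + 2.8237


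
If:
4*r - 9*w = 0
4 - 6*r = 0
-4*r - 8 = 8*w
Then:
No Solution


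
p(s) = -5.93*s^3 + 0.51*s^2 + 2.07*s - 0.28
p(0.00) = -0.28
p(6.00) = -1250.38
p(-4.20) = 439.36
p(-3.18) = 188.99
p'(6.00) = -632.25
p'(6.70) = -789.69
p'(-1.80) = -57.41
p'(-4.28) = -328.18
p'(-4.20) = -316.03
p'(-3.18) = -181.07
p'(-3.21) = -184.51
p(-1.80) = 32.23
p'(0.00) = 2.07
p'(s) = -17.79*s^2 + 1.02*s + 2.07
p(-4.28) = 465.13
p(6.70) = -1747.04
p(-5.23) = 851.16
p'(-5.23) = -489.87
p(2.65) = -101.57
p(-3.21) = 194.47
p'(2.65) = -120.16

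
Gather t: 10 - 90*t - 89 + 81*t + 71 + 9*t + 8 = 0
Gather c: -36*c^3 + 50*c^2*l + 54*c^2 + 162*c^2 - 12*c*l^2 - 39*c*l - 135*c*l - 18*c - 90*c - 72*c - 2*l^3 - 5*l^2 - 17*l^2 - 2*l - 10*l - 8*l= -36*c^3 + c^2*(50*l + 216) + c*(-12*l^2 - 174*l - 180) - 2*l^3 - 22*l^2 - 20*l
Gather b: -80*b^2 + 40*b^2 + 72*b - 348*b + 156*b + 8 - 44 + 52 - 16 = -40*b^2 - 120*b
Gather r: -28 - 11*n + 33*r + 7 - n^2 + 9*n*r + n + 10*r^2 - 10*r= -n^2 - 10*n + 10*r^2 + r*(9*n + 23) - 21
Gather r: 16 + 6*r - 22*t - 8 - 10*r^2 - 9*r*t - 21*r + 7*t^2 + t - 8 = -10*r^2 + r*(-9*t - 15) + 7*t^2 - 21*t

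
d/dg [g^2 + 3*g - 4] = 2*g + 3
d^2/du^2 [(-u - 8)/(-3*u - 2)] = 132/(3*u + 2)^3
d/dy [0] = 0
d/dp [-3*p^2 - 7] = -6*p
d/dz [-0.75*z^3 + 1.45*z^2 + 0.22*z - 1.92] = -2.25*z^2 + 2.9*z + 0.22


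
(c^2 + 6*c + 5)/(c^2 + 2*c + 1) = (c + 5)/(c + 1)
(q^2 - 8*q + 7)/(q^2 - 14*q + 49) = (q - 1)/(q - 7)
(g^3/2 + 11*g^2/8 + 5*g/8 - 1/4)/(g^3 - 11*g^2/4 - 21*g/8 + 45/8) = (4*g^3 + 11*g^2 + 5*g - 2)/(8*g^3 - 22*g^2 - 21*g + 45)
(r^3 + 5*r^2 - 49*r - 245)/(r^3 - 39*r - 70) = (r + 7)/(r + 2)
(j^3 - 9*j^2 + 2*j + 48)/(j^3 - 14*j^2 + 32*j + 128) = (j - 3)/(j - 8)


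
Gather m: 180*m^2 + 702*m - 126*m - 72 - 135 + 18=180*m^2 + 576*m - 189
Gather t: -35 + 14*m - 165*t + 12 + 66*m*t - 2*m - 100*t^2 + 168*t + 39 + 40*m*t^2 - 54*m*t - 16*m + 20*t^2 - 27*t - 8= -4*m + t^2*(40*m - 80) + t*(12*m - 24) + 8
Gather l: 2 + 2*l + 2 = 2*l + 4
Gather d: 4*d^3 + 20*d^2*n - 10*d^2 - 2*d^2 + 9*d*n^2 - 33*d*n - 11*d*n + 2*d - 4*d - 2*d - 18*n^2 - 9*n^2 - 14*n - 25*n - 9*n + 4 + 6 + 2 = 4*d^3 + d^2*(20*n - 12) + d*(9*n^2 - 44*n - 4) - 27*n^2 - 48*n + 12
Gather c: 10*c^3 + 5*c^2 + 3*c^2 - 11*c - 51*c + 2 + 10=10*c^3 + 8*c^2 - 62*c + 12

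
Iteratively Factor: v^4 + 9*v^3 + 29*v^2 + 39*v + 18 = (v + 2)*(v^3 + 7*v^2 + 15*v + 9) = (v + 2)*(v + 3)*(v^2 + 4*v + 3) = (v + 1)*(v + 2)*(v + 3)*(v + 3)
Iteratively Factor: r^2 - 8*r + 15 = (r - 5)*(r - 3)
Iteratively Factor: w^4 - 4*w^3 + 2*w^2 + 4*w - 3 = (w - 3)*(w^3 - w^2 - w + 1) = (w - 3)*(w - 1)*(w^2 - 1) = (w - 3)*(w - 1)^2*(w + 1)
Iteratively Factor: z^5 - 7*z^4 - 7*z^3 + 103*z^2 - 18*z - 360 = (z + 2)*(z^4 - 9*z^3 + 11*z^2 + 81*z - 180) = (z - 5)*(z + 2)*(z^3 - 4*z^2 - 9*z + 36) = (z - 5)*(z - 3)*(z + 2)*(z^2 - z - 12) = (z - 5)*(z - 3)*(z + 2)*(z + 3)*(z - 4)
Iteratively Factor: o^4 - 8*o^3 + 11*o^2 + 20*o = (o + 1)*(o^3 - 9*o^2 + 20*o) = o*(o + 1)*(o^2 - 9*o + 20) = o*(o - 4)*(o + 1)*(o - 5)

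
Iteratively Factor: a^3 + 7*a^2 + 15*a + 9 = (a + 3)*(a^2 + 4*a + 3) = (a + 1)*(a + 3)*(a + 3)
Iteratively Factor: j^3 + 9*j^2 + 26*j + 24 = (j + 2)*(j^2 + 7*j + 12) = (j + 2)*(j + 4)*(j + 3)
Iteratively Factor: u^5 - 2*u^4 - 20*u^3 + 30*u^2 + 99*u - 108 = (u - 3)*(u^4 + u^3 - 17*u^2 - 21*u + 36) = (u - 3)*(u + 3)*(u^3 - 2*u^2 - 11*u + 12) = (u - 3)*(u - 1)*(u + 3)*(u^2 - u - 12) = (u - 4)*(u - 3)*(u - 1)*(u + 3)*(u + 3)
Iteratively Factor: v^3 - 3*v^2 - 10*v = (v - 5)*(v^2 + 2*v) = v*(v - 5)*(v + 2)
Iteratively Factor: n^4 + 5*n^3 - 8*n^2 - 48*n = (n + 4)*(n^3 + n^2 - 12*n) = (n + 4)^2*(n^2 - 3*n) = (n - 3)*(n + 4)^2*(n)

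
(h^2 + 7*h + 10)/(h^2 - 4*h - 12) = (h + 5)/(h - 6)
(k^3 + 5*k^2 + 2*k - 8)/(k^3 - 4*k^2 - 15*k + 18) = (k^2 + 6*k + 8)/(k^2 - 3*k - 18)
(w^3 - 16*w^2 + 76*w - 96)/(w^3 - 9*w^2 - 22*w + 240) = (w - 2)/(w + 5)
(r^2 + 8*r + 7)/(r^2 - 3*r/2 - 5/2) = 2*(r + 7)/(2*r - 5)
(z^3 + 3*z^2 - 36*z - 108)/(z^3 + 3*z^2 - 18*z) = (z^2 - 3*z - 18)/(z*(z - 3))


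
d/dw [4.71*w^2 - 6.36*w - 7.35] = 9.42*w - 6.36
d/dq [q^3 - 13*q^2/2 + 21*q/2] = 3*q^2 - 13*q + 21/2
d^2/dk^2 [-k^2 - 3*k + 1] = -2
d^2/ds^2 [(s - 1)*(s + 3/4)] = 2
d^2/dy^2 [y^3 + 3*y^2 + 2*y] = 6*y + 6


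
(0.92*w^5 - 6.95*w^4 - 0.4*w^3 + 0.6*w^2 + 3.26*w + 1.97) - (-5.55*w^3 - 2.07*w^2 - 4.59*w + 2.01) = 0.92*w^5 - 6.95*w^4 + 5.15*w^3 + 2.67*w^2 + 7.85*w - 0.0399999999999998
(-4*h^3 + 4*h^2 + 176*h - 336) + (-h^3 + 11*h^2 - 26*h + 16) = -5*h^3 + 15*h^2 + 150*h - 320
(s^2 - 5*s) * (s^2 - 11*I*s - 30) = s^4 - 5*s^3 - 11*I*s^3 - 30*s^2 + 55*I*s^2 + 150*s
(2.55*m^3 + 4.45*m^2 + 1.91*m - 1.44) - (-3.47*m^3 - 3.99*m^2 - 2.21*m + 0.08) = 6.02*m^3 + 8.44*m^2 + 4.12*m - 1.52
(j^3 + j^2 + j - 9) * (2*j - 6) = 2*j^4 - 4*j^3 - 4*j^2 - 24*j + 54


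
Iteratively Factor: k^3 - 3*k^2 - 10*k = (k + 2)*(k^2 - 5*k) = (k - 5)*(k + 2)*(k)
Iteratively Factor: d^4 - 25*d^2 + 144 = (d - 4)*(d^3 + 4*d^2 - 9*d - 36) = (d - 4)*(d - 3)*(d^2 + 7*d + 12) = (d - 4)*(d - 3)*(d + 4)*(d + 3)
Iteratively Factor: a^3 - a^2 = (a - 1)*(a^2) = a*(a - 1)*(a)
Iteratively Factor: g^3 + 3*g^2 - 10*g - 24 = (g + 2)*(g^2 + g - 12) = (g + 2)*(g + 4)*(g - 3)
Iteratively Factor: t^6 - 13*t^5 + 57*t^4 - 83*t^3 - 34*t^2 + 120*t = (t - 2)*(t^5 - 11*t^4 + 35*t^3 - 13*t^2 - 60*t) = (t - 3)*(t - 2)*(t^4 - 8*t^3 + 11*t^2 + 20*t) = (t - 4)*(t - 3)*(t - 2)*(t^3 - 4*t^2 - 5*t) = (t - 5)*(t - 4)*(t - 3)*(t - 2)*(t^2 + t) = (t - 5)*(t - 4)*(t - 3)*(t - 2)*(t + 1)*(t)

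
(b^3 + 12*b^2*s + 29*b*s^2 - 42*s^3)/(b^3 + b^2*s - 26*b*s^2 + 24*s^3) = (-b - 7*s)/(-b + 4*s)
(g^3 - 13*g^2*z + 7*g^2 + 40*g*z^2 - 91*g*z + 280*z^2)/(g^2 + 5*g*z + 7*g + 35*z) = (g^2 - 13*g*z + 40*z^2)/(g + 5*z)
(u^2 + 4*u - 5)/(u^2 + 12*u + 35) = (u - 1)/(u + 7)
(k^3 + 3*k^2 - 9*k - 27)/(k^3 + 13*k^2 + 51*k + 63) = (k - 3)/(k + 7)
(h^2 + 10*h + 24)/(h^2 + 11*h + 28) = (h + 6)/(h + 7)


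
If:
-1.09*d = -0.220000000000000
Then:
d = 0.20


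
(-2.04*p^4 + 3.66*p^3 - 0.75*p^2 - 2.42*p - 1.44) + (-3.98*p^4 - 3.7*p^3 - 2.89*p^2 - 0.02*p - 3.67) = -6.02*p^4 - 0.04*p^3 - 3.64*p^2 - 2.44*p - 5.11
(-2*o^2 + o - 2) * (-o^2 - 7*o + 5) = 2*o^4 + 13*o^3 - 15*o^2 + 19*o - 10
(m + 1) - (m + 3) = -2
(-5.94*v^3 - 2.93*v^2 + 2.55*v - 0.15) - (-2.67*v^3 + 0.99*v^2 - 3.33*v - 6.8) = -3.27*v^3 - 3.92*v^2 + 5.88*v + 6.65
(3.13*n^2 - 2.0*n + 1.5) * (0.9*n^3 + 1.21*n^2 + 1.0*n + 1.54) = 2.817*n^5 + 1.9873*n^4 + 2.06*n^3 + 4.6352*n^2 - 1.58*n + 2.31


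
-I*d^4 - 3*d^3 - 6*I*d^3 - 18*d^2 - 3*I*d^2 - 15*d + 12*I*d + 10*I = (d + 5)*(d - 2*I)*(d - I)*(-I*d - I)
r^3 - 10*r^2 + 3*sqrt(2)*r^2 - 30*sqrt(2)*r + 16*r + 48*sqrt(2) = (r - 8)*(r - 2)*(r + 3*sqrt(2))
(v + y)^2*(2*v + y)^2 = 4*v^4 + 12*v^3*y + 13*v^2*y^2 + 6*v*y^3 + y^4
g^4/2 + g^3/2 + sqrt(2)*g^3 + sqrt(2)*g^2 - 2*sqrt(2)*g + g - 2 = (g/2 + 1)*(g - 1)*(g + sqrt(2))^2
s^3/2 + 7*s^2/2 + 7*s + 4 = (s/2 + 1/2)*(s + 2)*(s + 4)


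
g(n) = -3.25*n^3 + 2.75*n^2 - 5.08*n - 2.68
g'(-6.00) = -389.08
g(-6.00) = 828.80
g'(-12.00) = -1475.08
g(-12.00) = 6070.28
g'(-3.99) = -182.25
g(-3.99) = 267.81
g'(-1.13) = -23.74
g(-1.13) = 11.26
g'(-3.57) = -148.98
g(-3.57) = 198.38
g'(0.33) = -4.33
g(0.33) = -4.17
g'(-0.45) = -9.53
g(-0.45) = 0.46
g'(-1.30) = -28.71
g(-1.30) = 15.71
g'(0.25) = -4.31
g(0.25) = -3.83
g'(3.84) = -127.73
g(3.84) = -165.66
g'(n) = -9.75*n^2 + 5.5*n - 5.08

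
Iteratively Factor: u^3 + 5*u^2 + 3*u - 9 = (u + 3)*(u^2 + 2*u - 3) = (u - 1)*(u + 3)*(u + 3)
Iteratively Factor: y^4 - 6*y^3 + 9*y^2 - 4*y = (y - 4)*(y^3 - 2*y^2 + y) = (y - 4)*(y - 1)*(y^2 - y) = y*(y - 4)*(y - 1)*(y - 1)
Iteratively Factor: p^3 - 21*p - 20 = (p + 1)*(p^2 - p - 20) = (p - 5)*(p + 1)*(p + 4)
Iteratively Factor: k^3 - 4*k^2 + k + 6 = (k - 3)*(k^2 - k - 2) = (k - 3)*(k + 1)*(k - 2)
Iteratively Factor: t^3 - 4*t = (t - 2)*(t^2 + 2*t) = t*(t - 2)*(t + 2)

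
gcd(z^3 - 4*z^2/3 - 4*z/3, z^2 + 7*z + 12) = 1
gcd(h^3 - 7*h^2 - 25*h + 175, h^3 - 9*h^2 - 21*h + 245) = h^2 - 2*h - 35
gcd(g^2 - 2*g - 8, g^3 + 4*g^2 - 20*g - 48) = g^2 - 2*g - 8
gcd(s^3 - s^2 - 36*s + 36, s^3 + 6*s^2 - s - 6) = s^2 + 5*s - 6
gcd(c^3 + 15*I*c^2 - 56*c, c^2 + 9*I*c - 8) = c + 8*I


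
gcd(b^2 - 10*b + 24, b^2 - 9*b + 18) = b - 6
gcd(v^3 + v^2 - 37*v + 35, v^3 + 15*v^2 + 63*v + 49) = v + 7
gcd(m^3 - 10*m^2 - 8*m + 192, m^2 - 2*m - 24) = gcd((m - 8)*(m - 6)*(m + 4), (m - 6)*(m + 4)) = m^2 - 2*m - 24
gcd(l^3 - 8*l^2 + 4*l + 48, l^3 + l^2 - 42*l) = l - 6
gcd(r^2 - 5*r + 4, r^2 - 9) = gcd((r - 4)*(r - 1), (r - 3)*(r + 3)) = 1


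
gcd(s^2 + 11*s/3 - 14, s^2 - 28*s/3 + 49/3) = s - 7/3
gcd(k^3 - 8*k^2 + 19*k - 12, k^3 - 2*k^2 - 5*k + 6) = k^2 - 4*k + 3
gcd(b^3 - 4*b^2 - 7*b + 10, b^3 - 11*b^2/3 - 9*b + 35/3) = b^2 - 6*b + 5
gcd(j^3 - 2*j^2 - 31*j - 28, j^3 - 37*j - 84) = j^2 - 3*j - 28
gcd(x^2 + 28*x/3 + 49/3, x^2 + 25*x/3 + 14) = x + 7/3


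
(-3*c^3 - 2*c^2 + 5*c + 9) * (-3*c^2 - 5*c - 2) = 9*c^5 + 21*c^4 + c^3 - 48*c^2 - 55*c - 18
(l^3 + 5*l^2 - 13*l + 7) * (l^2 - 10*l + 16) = l^5 - 5*l^4 - 47*l^3 + 217*l^2 - 278*l + 112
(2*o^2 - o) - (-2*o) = 2*o^2 + o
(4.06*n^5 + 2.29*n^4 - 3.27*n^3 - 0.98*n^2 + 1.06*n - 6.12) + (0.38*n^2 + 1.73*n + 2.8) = 4.06*n^5 + 2.29*n^4 - 3.27*n^3 - 0.6*n^2 + 2.79*n - 3.32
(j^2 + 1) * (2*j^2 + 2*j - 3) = 2*j^4 + 2*j^3 - j^2 + 2*j - 3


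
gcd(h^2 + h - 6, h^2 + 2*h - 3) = h + 3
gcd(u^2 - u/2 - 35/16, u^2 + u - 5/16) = u + 5/4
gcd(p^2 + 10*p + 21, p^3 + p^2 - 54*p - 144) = p + 3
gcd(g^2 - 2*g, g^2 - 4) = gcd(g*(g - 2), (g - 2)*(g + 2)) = g - 2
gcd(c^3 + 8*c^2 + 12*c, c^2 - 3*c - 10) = c + 2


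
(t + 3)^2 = t^2 + 6*t + 9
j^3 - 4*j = j*(j - 2)*(j + 2)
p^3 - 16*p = p*(p - 4)*(p + 4)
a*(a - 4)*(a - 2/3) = a^3 - 14*a^2/3 + 8*a/3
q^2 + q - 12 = (q - 3)*(q + 4)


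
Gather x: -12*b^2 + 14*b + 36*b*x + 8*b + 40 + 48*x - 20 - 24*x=-12*b^2 + 22*b + x*(36*b + 24) + 20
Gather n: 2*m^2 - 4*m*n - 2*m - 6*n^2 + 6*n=2*m^2 - 2*m - 6*n^2 + n*(6 - 4*m)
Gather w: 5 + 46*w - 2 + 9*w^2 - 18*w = 9*w^2 + 28*w + 3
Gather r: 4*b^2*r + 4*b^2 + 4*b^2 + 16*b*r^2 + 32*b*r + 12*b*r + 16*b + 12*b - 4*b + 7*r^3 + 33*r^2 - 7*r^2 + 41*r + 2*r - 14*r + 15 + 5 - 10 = 8*b^2 + 24*b + 7*r^3 + r^2*(16*b + 26) + r*(4*b^2 + 44*b + 29) + 10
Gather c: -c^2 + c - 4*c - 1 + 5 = -c^2 - 3*c + 4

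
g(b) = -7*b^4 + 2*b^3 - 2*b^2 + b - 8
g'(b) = -28*b^3 + 6*b^2 - 4*b + 1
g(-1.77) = -95.83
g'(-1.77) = 182.14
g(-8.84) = -44301.89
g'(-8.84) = 19847.83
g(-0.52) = -9.85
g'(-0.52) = 8.64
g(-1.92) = -126.58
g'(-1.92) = 228.98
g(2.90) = -468.24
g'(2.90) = -643.03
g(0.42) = -8.00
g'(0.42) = -1.70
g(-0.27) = -8.49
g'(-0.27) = 3.07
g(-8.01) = -29987.80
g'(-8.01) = 14807.83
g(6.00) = -8714.00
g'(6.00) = -5855.00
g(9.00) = -44630.00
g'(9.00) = -19961.00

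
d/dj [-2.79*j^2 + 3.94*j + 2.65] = 3.94 - 5.58*j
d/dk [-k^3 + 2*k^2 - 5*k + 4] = -3*k^2 + 4*k - 5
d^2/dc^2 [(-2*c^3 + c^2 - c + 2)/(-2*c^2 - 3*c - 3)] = 16*(2*c^3 + 6*c^2 - 3)/(8*c^6 + 36*c^5 + 90*c^4 + 135*c^3 + 135*c^2 + 81*c + 27)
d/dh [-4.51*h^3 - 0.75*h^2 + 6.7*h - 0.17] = -13.53*h^2 - 1.5*h + 6.7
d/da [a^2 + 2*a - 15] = 2*a + 2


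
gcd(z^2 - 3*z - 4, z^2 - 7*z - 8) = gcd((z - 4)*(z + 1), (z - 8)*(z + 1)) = z + 1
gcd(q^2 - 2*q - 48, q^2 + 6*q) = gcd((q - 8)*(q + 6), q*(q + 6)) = q + 6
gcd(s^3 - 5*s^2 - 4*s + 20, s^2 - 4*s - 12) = s + 2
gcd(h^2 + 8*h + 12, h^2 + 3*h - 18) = h + 6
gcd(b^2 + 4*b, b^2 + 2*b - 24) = 1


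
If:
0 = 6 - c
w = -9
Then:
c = 6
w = -9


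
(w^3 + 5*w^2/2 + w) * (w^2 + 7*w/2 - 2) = w^5 + 6*w^4 + 31*w^3/4 - 3*w^2/2 - 2*w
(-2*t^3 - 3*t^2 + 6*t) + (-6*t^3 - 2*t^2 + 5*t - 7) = -8*t^3 - 5*t^2 + 11*t - 7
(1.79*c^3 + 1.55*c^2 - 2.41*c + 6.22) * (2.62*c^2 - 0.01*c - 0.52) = 4.6898*c^5 + 4.0431*c^4 - 7.2605*c^3 + 15.5145*c^2 + 1.191*c - 3.2344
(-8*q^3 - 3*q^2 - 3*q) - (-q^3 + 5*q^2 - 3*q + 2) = -7*q^3 - 8*q^2 - 2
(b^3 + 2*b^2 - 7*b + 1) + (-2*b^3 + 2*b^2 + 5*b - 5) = -b^3 + 4*b^2 - 2*b - 4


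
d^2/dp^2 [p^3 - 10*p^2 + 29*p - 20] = 6*p - 20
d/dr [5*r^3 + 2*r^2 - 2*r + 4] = 15*r^2 + 4*r - 2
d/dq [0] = 0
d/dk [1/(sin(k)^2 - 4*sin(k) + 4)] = -2*cos(k)/(sin(k) - 2)^3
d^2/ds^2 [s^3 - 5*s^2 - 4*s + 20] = 6*s - 10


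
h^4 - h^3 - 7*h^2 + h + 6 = (h - 3)*(h - 1)*(h + 1)*(h + 2)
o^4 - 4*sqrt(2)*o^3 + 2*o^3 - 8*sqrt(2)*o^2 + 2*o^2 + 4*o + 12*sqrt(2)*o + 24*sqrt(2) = (o + 2)*(o - 3*sqrt(2))*(o - 2*sqrt(2))*(o + sqrt(2))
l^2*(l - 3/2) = l^3 - 3*l^2/2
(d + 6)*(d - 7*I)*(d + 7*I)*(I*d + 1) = I*d^4 + d^3 + 6*I*d^3 + 6*d^2 + 49*I*d^2 + 49*d + 294*I*d + 294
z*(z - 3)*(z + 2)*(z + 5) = z^4 + 4*z^3 - 11*z^2 - 30*z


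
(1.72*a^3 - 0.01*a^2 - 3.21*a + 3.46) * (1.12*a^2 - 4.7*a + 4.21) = 1.9264*a^5 - 8.0952*a^4 + 3.693*a^3 + 18.9201*a^2 - 29.7761*a + 14.5666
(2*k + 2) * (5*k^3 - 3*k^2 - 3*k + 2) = 10*k^4 + 4*k^3 - 12*k^2 - 2*k + 4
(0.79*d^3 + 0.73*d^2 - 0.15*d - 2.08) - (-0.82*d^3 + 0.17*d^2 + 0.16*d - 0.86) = 1.61*d^3 + 0.56*d^2 - 0.31*d - 1.22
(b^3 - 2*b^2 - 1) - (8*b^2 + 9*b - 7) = b^3 - 10*b^2 - 9*b + 6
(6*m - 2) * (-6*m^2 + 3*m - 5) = -36*m^3 + 30*m^2 - 36*m + 10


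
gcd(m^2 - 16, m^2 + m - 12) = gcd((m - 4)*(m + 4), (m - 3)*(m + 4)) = m + 4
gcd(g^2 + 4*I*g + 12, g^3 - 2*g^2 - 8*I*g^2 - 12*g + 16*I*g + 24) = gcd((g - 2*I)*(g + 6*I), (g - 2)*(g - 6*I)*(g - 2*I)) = g - 2*I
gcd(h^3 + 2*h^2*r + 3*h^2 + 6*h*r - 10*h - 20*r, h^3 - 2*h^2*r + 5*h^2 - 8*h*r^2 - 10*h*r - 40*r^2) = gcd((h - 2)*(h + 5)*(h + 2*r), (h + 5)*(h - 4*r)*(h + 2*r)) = h^2 + 2*h*r + 5*h + 10*r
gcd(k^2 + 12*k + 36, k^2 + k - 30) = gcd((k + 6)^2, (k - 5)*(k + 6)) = k + 6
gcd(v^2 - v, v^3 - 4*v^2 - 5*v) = v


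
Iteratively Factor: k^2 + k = (k)*(k + 1)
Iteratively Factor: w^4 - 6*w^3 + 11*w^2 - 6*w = (w - 3)*(w^3 - 3*w^2 + 2*w) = (w - 3)*(w - 2)*(w^2 - w) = (w - 3)*(w - 2)*(w - 1)*(w)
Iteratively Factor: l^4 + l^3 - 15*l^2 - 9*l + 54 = (l + 3)*(l^3 - 2*l^2 - 9*l + 18) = (l - 3)*(l + 3)*(l^2 + l - 6) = (l - 3)*(l - 2)*(l + 3)*(l + 3)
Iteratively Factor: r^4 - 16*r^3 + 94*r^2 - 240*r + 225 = (r - 3)*(r^3 - 13*r^2 + 55*r - 75) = (r - 5)*(r - 3)*(r^2 - 8*r + 15) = (r - 5)^2*(r - 3)*(r - 3)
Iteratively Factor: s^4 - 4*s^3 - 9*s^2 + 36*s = (s - 3)*(s^3 - s^2 - 12*s) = (s - 4)*(s - 3)*(s^2 + 3*s) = s*(s - 4)*(s - 3)*(s + 3)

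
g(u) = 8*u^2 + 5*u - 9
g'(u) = 16*u + 5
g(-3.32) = 62.58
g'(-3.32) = -48.12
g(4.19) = 152.40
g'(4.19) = 72.04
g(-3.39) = 65.99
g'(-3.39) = -49.24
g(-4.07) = 103.17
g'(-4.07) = -60.12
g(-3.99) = 98.41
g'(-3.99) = -58.84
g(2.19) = 40.32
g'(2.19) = 40.04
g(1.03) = 4.64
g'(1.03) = 21.48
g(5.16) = 229.80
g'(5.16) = 87.56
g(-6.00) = 249.00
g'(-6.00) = -91.00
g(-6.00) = 249.00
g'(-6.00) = -91.00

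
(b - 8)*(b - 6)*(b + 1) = b^3 - 13*b^2 + 34*b + 48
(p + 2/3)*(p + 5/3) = p^2 + 7*p/3 + 10/9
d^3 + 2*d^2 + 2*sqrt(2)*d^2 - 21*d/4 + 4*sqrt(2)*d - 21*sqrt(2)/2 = (d - 3/2)*(d + 7/2)*(d + 2*sqrt(2))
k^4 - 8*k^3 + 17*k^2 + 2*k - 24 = (k - 4)*(k - 3)*(k - 2)*(k + 1)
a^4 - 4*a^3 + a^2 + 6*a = a*(a - 3)*(a - 2)*(a + 1)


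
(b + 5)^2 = b^2 + 10*b + 25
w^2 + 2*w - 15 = (w - 3)*(w + 5)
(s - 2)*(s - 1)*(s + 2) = s^3 - s^2 - 4*s + 4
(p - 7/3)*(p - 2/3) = p^2 - 3*p + 14/9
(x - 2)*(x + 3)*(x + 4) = x^3 + 5*x^2 - 2*x - 24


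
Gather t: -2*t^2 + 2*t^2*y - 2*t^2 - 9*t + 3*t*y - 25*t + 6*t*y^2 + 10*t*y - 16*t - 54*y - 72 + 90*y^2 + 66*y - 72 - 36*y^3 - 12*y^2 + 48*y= t^2*(2*y - 4) + t*(6*y^2 + 13*y - 50) - 36*y^3 + 78*y^2 + 60*y - 144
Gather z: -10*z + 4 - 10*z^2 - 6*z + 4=-10*z^2 - 16*z + 8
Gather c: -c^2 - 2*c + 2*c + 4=4 - c^2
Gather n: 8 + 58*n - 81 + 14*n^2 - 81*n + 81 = 14*n^2 - 23*n + 8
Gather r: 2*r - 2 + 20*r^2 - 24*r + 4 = 20*r^2 - 22*r + 2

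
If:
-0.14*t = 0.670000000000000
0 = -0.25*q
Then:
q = 0.00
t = -4.79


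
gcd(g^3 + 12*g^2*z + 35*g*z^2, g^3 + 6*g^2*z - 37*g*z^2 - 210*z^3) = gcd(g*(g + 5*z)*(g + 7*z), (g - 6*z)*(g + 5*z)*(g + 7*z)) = g^2 + 12*g*z + 35*z^2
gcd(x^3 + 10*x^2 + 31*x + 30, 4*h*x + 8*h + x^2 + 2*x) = x + 2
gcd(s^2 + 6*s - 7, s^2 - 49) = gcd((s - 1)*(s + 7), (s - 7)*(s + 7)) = s + 7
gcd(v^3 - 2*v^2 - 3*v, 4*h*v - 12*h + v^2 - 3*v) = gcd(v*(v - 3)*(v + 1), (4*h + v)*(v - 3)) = v - 3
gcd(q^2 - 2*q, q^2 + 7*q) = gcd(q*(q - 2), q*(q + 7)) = q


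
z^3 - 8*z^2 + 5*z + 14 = (z - 7)*(z - 2)*(z + 1)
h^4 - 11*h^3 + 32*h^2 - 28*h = h*(h - 7)*(h - 2)^2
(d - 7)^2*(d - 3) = d^3 - 17*d^2 + 91*d - 147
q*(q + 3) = q^2 + 3*q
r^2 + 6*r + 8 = (r + 2)*(r + 4)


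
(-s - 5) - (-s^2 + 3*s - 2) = s^2 - 4*s - 3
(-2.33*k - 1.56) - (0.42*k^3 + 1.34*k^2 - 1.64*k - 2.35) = -0.42*k^3 - 1.34*k^2 - 0.69*k + 0.79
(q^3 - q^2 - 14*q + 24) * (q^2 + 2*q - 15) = q^5 + q^4 - 31*q^3 + 11*q^2 + 258*q - 360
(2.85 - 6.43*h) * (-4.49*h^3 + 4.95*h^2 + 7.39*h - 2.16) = 28.8707*h^4 - 44.625*h^3 - 33.4102*h^2 + 34.9503*h - 6.156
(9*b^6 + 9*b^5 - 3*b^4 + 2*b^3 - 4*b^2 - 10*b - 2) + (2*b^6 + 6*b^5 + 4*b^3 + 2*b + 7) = 11*b^6 + 15*b^5 - 3*b^4 + 6*b^3 - 4*b^2 - 8*b + 5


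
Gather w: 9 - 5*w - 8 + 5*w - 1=0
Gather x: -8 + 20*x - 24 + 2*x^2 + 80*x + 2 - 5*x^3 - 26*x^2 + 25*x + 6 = -5*x^3 - 24*x^2 + 125*x - 24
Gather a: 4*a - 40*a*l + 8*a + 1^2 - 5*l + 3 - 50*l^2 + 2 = a*(12 - 40*l) - 50*l^2 - 5*l + 6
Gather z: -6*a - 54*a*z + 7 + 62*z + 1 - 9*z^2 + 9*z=-6*a - 9*z^2 + z*(71 - 54*a) + 8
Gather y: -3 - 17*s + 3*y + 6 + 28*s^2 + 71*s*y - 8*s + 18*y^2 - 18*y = 28*s^2 - 25*s + 18*y^2 + y*(71*s - 15) + 3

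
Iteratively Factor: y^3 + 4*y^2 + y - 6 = (y - 1)*(y^2 + 5*y + 6) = (y - 1)*(y + 3)*(y + 2)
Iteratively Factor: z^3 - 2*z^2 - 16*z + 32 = (z + 4)*(z^2 - 6*z + 8) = (z - 4)*(z + 4)*(z - 2)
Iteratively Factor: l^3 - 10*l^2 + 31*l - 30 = (l - 2)*(l^2 - 8*l + 15) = (l - 3)*(l - 2)*(l - 5)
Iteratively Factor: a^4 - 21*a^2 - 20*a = (a + 4)*(a^3 - 4*a^2 - 5*a) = (a + 1)*(a + 4)*(a^2 - 5*a) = a*(a + 1)*(a + 4)*(a - 5)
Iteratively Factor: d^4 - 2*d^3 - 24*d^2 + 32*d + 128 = (d + 2)*(d^3 - 4*d^2 - 16*d + 64) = (d - 4)*(d + 2)*(d^2 - 16) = (d - 4)*(d + 2)*(d + 4)*(d - 4)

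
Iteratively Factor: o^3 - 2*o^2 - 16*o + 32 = (o + 4)*(o^2 - 6*o + 8) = (o - 2)*(o + 4)*(o - 4)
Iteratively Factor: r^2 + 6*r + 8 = (r + 2)*(r + 4)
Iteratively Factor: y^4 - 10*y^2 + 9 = (y + 3)*(y^3 - 3*y^2 - y + 3) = (y - 3)*(y + 3)*(y^2 - 1) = (y - 3)*(y - 1)*(y + 3)*(y + 1)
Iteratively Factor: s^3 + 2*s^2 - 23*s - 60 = (s + 4)*(s^2 - 2*s - 15) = (s - 5)*(s + 4)*(s + 3)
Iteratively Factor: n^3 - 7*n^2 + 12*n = (n - 4)*(n^2 - 3*n) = (n - 4)*(n - 3)*(n)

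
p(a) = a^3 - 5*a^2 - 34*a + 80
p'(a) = 3*a^2 - 10*a - 34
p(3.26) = -49.33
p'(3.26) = -34.72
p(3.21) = -47.58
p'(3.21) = -35.19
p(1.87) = 5.47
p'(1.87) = -42.21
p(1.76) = 10.12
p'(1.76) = -42.31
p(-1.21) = 112.05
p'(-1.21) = -17.51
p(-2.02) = 120.04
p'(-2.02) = -1.56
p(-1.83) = 119.35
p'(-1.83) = -5.65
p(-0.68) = 100.49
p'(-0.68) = -25.81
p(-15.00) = -3910.00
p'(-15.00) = 791.00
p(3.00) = -40.00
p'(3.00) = -37.00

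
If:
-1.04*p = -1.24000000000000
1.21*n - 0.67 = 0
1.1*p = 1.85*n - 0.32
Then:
No Solution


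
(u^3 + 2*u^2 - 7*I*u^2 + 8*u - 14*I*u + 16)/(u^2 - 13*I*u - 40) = (u^2 + u*(2 + I) + 2*I)/(u - 5*I)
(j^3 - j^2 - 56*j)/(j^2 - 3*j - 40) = j*(j + 7)/(j + 5)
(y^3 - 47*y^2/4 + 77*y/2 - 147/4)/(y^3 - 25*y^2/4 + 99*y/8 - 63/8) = 2*(y - 7)/(2*y - 3)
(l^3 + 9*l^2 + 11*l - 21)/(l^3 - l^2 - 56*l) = (l^2 + 2*l - 3)/(l*(l - 8))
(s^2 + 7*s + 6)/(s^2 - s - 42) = (s + 1)/(s - 7)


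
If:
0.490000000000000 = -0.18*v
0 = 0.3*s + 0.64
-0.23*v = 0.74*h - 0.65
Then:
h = 1.72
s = -2.13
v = -2.72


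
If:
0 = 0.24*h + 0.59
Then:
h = -2.46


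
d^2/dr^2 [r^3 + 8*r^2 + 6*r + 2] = 6*r + 16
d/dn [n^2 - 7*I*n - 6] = 2*n - 7*I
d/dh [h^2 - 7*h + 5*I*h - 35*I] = 2*h - 7 + 5*I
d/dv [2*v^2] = 4*v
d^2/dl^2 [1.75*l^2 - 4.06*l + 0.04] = 3.50000000000000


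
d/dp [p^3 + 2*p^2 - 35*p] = 3*p^2 + 4*p - 35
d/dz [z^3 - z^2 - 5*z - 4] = 3*z^2 - 2*z - 5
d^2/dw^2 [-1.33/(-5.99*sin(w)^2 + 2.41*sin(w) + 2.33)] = (190.882132*sin(w)^4 - 57.599241*sin(w)^3 - 204.348781*sin(w)^2 + 107.730133*sin(w) - 52.574368)/(-5.99*sin(w)^2 + 2.41*sin(w) + 2.33)^3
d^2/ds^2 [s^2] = 2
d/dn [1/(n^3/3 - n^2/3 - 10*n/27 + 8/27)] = 27*(-27*n^2 + 18*n + 10)/(9*n^3 - 9*n^2 - 10*n + 8)^2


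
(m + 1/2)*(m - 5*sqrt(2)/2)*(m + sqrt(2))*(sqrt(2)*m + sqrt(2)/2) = sqrt(2)*m^4 - 3*m^3 + sqrt(2)*m^3 - 19*sqrt(2)*m^2/4 - 3*m^2 - 5*sqrt(2)*m - 3*m/4 - 5*sqrt(2)/4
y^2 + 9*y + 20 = (y + 4)*(y + 5)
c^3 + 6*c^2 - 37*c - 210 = (c - 6)*(c + 5)*(c + 7)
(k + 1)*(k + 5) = k^2 + 6*k + 5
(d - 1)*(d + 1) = d^2 - 1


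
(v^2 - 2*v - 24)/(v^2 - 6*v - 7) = (-v^2 + 2*v + 24)/(-v^2 + 6*v + 7)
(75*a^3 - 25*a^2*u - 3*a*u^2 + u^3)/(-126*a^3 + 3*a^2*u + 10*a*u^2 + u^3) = (-25*a^2 + u^2)/(42*a^2 + 13*a*u + u^2)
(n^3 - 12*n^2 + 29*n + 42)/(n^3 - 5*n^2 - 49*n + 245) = (n^2 - 5*n - 6)/(n^2 + 2*n - 35)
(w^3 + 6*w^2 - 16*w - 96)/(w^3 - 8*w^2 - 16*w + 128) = (w + 6)/(w - 8)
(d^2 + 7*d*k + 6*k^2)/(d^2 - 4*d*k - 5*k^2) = (d + 6*k)/(d - 5*k)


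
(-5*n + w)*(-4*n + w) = 20*n^2 - 9*n*w + w^2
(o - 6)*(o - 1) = o^2 - 7*o + 6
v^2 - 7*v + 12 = (v - 4)*(v - 3)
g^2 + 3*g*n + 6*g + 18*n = (g + 6)*(g + 3*n)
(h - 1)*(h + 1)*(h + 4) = h^3 + 4*h^2 - h - 4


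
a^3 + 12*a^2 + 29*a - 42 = (a - 1)*(a + 6)*(a + 7)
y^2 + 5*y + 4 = (y + 1)*(y + 4)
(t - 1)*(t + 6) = t^2 + 5*t - 6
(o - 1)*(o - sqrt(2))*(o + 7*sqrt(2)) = o^3 - o^2 + 6*sqrt(2)*o^2 - 14*o - 6*sqrt(2)*o + 14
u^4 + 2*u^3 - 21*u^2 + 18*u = u*(u - 3)*(u - 1)*(u + 6)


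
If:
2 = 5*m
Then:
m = 2/5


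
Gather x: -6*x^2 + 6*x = -6*x^2 + 6*x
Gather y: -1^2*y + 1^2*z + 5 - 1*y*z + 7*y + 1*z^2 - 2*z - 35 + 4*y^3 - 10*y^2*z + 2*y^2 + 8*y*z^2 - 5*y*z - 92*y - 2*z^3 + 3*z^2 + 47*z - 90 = 4*y^3 + y^2*(2 - 10*z) + y*(8*z^2 - 6*z - 86) - 2*z^3 + 4*z^2 + 46*z - 120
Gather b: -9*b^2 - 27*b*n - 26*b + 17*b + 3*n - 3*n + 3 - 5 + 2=-9*b^2 + b*(-27*n - 9)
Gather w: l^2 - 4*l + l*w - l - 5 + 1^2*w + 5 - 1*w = l^2 + l*w - 5*l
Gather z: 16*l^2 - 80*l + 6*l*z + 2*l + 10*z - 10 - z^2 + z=16*l^2 - 78*l - z^2 + z*(6*l + 11) - 10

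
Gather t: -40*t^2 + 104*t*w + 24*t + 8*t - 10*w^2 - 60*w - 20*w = -40*t^2 + t*(104*w + 32) - 10*w^2 - 80*w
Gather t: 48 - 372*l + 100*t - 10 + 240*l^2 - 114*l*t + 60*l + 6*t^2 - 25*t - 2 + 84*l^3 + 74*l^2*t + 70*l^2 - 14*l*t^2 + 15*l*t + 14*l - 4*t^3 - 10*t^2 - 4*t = 84*l^3 + 310*l^2 - 298*l - 4*t^3 + t^2*(-14*l - 4) + t*(74*l^2 - 99*l + 71) + 36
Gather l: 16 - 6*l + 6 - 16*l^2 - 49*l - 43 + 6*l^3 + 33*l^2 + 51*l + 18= 6*l^3 + 17*l^2 - 4*l - 3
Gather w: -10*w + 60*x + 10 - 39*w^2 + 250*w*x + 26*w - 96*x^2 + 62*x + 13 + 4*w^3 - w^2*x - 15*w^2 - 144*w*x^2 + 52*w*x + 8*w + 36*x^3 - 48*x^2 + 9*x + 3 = 4*w^3 + w^2*(-x - 54) + w*(-144*x^2 + 302*x + 24) + 36*x^3 - 144*x^2 + 131*x + 26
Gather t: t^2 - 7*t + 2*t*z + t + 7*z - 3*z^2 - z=t^2 + t*(2*z - 6) - 3*z^2 + 6*z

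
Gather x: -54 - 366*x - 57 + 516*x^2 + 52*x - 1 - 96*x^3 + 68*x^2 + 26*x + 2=-96*x^3 + 584*x^2 - 288*x - 110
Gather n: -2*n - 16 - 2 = -2*n - 18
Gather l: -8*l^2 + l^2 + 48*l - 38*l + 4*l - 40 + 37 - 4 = -7*l^2 + 14*l - 7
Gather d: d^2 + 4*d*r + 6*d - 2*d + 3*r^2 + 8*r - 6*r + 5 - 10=d^2 + d*(4*r + 4) + 3*r^2 + 2*r - 5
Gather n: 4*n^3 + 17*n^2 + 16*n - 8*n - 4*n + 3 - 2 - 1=4*n^3 + 17*n^2 + 4*n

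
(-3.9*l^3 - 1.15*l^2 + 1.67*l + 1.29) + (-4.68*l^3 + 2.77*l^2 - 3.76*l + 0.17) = -8.58*l^3 + 1.62*l^2 - 2.09*l + 1.46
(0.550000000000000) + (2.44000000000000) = 2.99000000000000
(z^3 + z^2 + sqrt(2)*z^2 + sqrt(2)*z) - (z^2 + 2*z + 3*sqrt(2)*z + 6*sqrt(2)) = z^3 + sqrt(2)*z^2 - 2*sqrt(2)*z - 2*z - 6*sqrt(2)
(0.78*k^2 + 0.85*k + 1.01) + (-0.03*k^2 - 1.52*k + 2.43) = 0.75*k^2 - 0.67*k + 3.44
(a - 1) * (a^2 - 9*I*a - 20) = a^3 - a^2 - 9*I*a^2 - 20*a + 9*I*a + 20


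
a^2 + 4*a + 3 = (a + 1)*(a + 3)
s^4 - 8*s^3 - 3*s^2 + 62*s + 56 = (s - 7)*(s - 4)*(s + 1)*(s + 2)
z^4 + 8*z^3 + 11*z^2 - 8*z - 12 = (z - 1)*(z + 1)*(z + 2)*(z + 6)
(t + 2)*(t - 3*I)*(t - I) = t^3 + 2*t^2 - 4*I*t^2 - 3*t - 8*I*t - 6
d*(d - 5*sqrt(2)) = d^2 - 5*sqrt(2)*d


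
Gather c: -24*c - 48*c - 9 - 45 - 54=-72*c - 108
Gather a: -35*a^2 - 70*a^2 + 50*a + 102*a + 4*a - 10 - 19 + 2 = -105*a^2 + 156*a - 27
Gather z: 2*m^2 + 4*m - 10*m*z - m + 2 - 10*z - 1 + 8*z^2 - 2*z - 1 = 2*m^2 + 3*m + 8*z^2 + z*(-10*m - 12)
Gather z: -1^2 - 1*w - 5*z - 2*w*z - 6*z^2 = -w - 6*z^2 + z*(-2*w - 5) - 1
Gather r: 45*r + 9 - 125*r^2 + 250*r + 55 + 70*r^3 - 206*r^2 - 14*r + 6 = 70*r^3 - 331*r^2 + 281*r + 70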